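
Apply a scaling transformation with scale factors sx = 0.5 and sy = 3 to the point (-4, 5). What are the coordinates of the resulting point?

Scaling matrix:
[[0.50, 0], [0, 3]]
Result: (-4 × 0.5, 5 × 3) = (-2, 15)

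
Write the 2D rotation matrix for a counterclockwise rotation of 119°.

Rotation matrix formula: [[cos θ, -sin θ], [sin θ, cos θ]]
For θ = 119°:
cos(119°) = -0.4848
sin(119°) = 0.8746
Result: [[-0.4848, -0.8746], [0.8746, -0.4848]]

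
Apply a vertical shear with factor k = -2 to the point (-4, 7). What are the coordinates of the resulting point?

Shear matrix for vertical shear with factor k = -2:
[[1, 0], [-2, 1]]
Result: (-4, 7) → (-4, 15)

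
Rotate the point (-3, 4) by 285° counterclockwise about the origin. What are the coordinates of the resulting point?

Rotation matrix for 285°: [[cos 285°, -sin 285°], [sin 285°, cos 285°]] ≈ [[0.258819, 0.965926], [-0.965926, 0.258819]]
[[0.258819, 0.965926], [-0.965926, 0.258819]] × [-3, 4]ᵀ ≈ [3.0872, 3.9331]ᵀ
Result: (3.0872, 3.9331)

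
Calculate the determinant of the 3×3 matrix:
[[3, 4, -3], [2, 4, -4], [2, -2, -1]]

Expansion along first row:
det = 3·det([[4,-4],[-2,-1]]) - 4·det([[2,-4],[2,-1]]) + -3·det([[2,4],[2,-2]])
    = 3·(4·-1 - -4·-2) - 4·(2·-1 - -4·2) + -3·(2·-2 - 4·2)
    = 3·-12 - 4·6 + -3·-12
    = -36 + -24 + 36 = -24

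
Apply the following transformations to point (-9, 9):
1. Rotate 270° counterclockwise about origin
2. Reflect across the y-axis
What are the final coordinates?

Step 1: Rotate 270° → (9, 9)
Step 2: Reflect across y-axis → (-9, 9)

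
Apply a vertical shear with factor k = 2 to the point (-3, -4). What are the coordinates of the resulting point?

Shear matrix for vertical shear with factor k = 2:
[[1, 0], [2, 1]]
Result: (-3, -4) → (-3, -10)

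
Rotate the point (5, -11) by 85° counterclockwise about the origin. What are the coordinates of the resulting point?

Rotation matrix for 85°: [[cos 85°, -sin 85°], [sin 85°, cos 85°]] ≈ [[0.087156, -0.996195], [0.996195, 0.087156]]
[[0.087156, -0.996195], [0.996195, 0.087156]] × [5, -11]ᵀ ≈ [11.3939, 4.0223]ᵀ
Result: (11.3939, 4.0223)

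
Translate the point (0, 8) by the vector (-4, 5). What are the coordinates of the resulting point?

Translation by (-4, 5) (homogeneous matrix [[1, 0, -4], [0, 1, 5], [0, 0, 1]]):
x' = 0 + -4 = -4
y' = 8 + 5 = 13
Result: (-4, 13)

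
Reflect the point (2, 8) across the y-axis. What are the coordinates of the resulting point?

Reflection across y-axis: (2, 8) → (-2, 8)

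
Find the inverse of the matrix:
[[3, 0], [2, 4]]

For [[a,b],[c,d]], inverse = (1/det)·[[d,-b],[-c,a]]
det = (3)(4) - (0)(2) = 12 - 0 = 12
Inverse = (1/12)·[[4, 0], [-2, 3]]
= [[1/3, 0], [-1/6, 1/4]]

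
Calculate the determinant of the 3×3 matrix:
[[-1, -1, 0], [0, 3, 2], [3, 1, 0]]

Expansion along first row:
det = -1·det([[3,2],[1,0]]) - -1·det([[0,2],[3,0]]) + 0·det([[0,3],[3,1]])
    = -1·(3·0 - 2·1) - -1·(0·0 - 2·3) + 0·(0·1 - 3·3)
    = -1·-2 - -1·-6 + 0·-9
    = 2 + -6 + 0 = -4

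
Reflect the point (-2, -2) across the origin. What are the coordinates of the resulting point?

Reflection across origin: (-2, -2) → (2, 2)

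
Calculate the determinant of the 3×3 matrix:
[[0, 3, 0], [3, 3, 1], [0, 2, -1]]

Expansion along first row:
det = 0·det([[3,1],[2,-1]]) - 3·det([[3,1],[0,-1]]) + 0·det([[3,3],[0,2]])
    = 0·(3·-1 - 1·2) - 3·(3·-1 - 1·0) + 0·(3·2 - 3·0)
    = 0·-5 - 3·-3 + 0·6
    = 0 + 9 + 0 = 9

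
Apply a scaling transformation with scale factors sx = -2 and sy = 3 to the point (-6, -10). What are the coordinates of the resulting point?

Scaling matrix:
[[-2, 0], [0, 3]]
Result: (-6 × -2, -10 × 3) = (12, -30)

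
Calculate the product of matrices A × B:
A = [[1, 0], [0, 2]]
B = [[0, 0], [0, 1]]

Matrix multiplication:
C[0][0] = 1×0 + 0×0 = 0
C[0][1] = 1×0 + 0×1 = 0
C[1][0] = 0×0 + 2×0 = 0
C[1][1] = 0×0 + 2×1 = 2
Result: [[0, 0], [0, 2]]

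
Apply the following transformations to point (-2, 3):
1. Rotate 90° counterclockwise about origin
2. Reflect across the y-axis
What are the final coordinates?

Step 1: Rotate 90° → (-3, -2)
Step 2: Reflect across y-axis → (3, -2)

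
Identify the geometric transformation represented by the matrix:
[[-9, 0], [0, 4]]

This matrix represents: non-uniform scaling by sx = -9, sy = 4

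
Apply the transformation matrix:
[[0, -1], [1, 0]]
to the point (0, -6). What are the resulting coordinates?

Matrix multiplication:
[[0, -1], [1, 0]] × [0, -6]ᵀ
= [(0)(0) + (-1)(-6), (1)(0) + (0)(-6)]ᵀ
= [6, 0]ᵀ
Result: (6, 0)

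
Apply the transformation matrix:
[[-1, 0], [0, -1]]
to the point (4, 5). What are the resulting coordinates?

Matrix multiplication:
[[-1, 0], [0, -1]] × [4, 5]ᵀ
= [(-1)(4) + (0)(5), (0)(4) + (-1)(5)]ᵀ
= [-4, -5]ᵀ
Result: (-4, -5)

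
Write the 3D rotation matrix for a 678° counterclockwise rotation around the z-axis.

Rotation matrix for counterclockwise 678° around z-axis:
cos(678°) = 0.7431, sin(678°) = -0.6691
Result: [[0.7431, 0.6691, 0], [-0.6691, 0.7431, 0], [0, 0, 1]]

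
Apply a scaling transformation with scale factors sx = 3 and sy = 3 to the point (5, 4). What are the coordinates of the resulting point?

Scaling matrix:
[[3, 0], [0, 3]]
Result: (5 × 3, 4 × 3) = (15, 12)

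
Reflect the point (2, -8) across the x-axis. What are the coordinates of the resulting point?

Reflection across x-axis: (2, -8) → (2, 8)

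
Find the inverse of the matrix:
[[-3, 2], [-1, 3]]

For [[a,b],[c,d]], inverse = (1/det)·[[d,-b],[-c,a]]
det = (-3)(3) - (2)(-1) = -9 - -2 = -7
Inverse = (1/-7)·[[3, -2], [1, -3]]
= [[-3/7, 2/7], [-1/7, 3/7]]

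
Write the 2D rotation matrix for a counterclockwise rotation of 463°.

Rotation matrix formula: [[cos θ, -sin θ], [sin θ, cos θ]]
For θ = 463°:
cos(463°) = -0.2250
sin(463°) = 0.9744
Result: [[-0.2250, -0.9744], [0.9744, -0.2250]]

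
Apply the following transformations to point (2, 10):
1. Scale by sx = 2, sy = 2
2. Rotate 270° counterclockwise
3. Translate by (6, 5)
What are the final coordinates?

Step 1: Scale → (4, 20)
Step 2: Rotate 270° → (20, -4)
Step 3: Translate → (26, 1)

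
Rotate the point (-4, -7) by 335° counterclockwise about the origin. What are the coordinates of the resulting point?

Rotation matrix for 335°: [[cos 335°, -sin 335°], [sin 335°, cos 335°]] ≈ [[0.906308, 0.422618], [-0.422618, 0.906308]]
[[0.906308, 0.422618], [-0.422618, 0.906308]] × [-4, -7]ᵀ ≈ [-6.5836, -4.6537]ᵀ
Result: (-6.5836, -4.6537)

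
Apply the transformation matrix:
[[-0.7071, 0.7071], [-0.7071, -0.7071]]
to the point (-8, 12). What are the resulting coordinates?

Matrix multiplication:
[[-0.7071, 0.7071], [-0.7071, -0.7071]] × [-8, 12]ᵀ
= [(-0.7071)(-8) + (0.7071)(12), (-0.7071)(-8) + (-0.7071)(12)]ᵀ
= [14.1420, -2.8284]ᵀ
Result: (14.1420, -2.8284)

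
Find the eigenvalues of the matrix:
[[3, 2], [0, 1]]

Characteristic equation: det(A - λI) = 0
λ² - (trace)λ + (det) = 0
trace = 3 + 1 = 4, det = (3)(1) - (2)(0) = 3
λ² - (4)λ + (3) = 0
λ = (4 ± √((4)² - 4·(3))) / 2 = (4 ± √4) / 2
Solving: λ = 1, 3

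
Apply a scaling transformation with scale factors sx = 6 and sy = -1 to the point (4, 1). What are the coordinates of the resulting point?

Scaling matrix:
[[6, 0], [0, -1]]
Result: (4 × 6, 1 × -1) = (24, -1)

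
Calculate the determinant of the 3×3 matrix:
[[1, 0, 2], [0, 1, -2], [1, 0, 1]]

Expansion along first row:
det = 1·det([[1,-2],[0,1]]) - 0·det([[0,-2],[1,1]]) + 2·det([[0,1],[1,0]])
    = 1·(1·1 - -2·0) - 0·(0·1 - -2·1) + 2·(0·0 - 1·1)
    = 1·1 - 0·2 + 2·-1
    = 1 + 0 + -2 = -1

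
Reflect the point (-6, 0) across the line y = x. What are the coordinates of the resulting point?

Reflection across line y = x: (-6, 0) → (0, -6)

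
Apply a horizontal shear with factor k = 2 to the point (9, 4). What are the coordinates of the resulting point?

Shear matrix for horizontal shear with factor k = 2:
[[1, 2], [0, 1]]
Result: (9, 4) → (17, 4)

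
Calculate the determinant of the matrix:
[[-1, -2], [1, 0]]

For a 2×2 matrix [[a, b], [c, d]], det = ad - bc
det = (-1)(0) - (-2)(1) = 0 - -2 = 2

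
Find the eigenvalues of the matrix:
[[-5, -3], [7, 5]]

Characteristic equation: det(A - λI) = 0
λ² - (trace)λ + (det) = 0
trace = -5 + 5 = 0, det = (-5)(5) - (-3)(7) = -4
λ² - (0)λ + (-4) = 0
λ = (0 ± √((0)² - 4·(-4))) / 2 = (0 ± √16) / 2
Solving: λ = -2, 2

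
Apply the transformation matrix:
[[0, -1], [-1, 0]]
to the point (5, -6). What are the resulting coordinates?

Matrix multiplication:
[[0, -1], [-1, 0]] × [5, -6]ᵀ
= [(0)(5) + (-1)(-6), (-1)(5) + (0)(-6)]ᵀ
= [6, -5]ᵀ
Result: (6, -5)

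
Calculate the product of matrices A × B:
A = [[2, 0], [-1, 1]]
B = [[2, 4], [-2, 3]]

Matrix multiplication:
C[0][0] = 2×2 + 0×-2 = 4
C[0][1] = 2×4 + 0×3 = 8
C[1][0] = -1×2 + 1×-2 = -4
C[1][1] = -1×4 + 1×3 = -1
Result: [[4, 8], [-4, -1]]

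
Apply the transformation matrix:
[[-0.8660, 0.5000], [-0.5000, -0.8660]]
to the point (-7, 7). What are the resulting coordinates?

Matrix multiplication:
[[-0.8660, 0.5000], [-0.5000, -0.8660]] × [-7, 7]ᵀ
= [(-0.8660)(-7) + (0.5000)(7), (-0.5000)(-7) + (-0.8660)(7)]ᵀ
= [9.5620, -2.5620]ᵀ
Result: (9.5620, -2.5620)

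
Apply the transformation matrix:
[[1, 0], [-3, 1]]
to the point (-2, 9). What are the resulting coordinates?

Matrix multiplication:
[[1, 0], [-3, 1]] × [-2, 9]ᵀ
= [(1)(-2) + (0)(9), (-3)(-2) + (1)(9)]ᵀ
= [-2, 15]ᵀ
Result: (-2, 15)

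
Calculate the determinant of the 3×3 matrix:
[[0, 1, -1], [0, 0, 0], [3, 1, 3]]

Expansion along first row:
det = 0·det([[0,0],[1,3]]) - 1·det([[0,0],[3,3]]) + -1·det([[0,0],[3,1]])
    = 0·(0·3 - 0·1) - 1·(0·3 - 0·3) + -1·(0·1 - 0·3)
    = 0·0 - 1·0 + -1·0
    = 0 + 0 + 0 = 0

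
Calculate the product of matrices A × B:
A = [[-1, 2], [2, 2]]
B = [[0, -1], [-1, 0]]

Matrix multiplication:
C[0][0] = -1×0 + 2×-1 = -2
C[0][1] = -1×-1 + 2×0 = 1
C[1][0] = 2×0 + 2×-1 = -2
C[1][1] = 2×-1 + 2×0 = -2
Result: [[-2, 1], [-2, -2]]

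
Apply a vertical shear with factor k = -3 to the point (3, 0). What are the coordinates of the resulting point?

Shear matrix for vertical shear with factor k = -3:
[[1, 0], [-3, 1]]
Result: (3, 0) → (3, -9)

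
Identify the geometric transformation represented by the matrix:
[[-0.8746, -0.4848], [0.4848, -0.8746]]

This matrix represents: rotation by 151° counterclockwise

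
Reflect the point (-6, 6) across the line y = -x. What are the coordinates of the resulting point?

Reflection across line y = -x: (-6, 6) → (-6, 6)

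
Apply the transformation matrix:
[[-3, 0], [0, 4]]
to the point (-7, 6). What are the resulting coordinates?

Matrix multiplication:
[[-3, 0], [0, 4]] × [-7, 6]ᵀ
= [(-3)(-7) + (0)(6), (0)(-7) + (4)(6)]ᵀ
= [21, 24]ᵀ
Result: (21, 24)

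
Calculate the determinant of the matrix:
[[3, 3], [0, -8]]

For a 2×2 matrix [[a, b], [c, d]], det = ad - bc
det = (3)(-8) - (3)(0) = -24 - 0 = -24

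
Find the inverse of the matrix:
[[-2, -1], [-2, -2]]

For [[a,b],[c,d]], inverse = (1/det)·[[d,-b],[-c,a]]
det = (-2)(-2) - (-1)(-2) = 4 - 2 = 2
Inverse = (1/2)·[[-2, 1], [2, -2]]
= [[-1, 1/2], [1, -1]]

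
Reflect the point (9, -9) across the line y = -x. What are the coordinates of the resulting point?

Reflection across line y = -x: (9, -9) → (9, -9)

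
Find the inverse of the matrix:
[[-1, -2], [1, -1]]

For [[a,b],[c,d]], inverse = (1/det)·[[d,-b],[-c,a]]
det = (-1)(-1) - (-2)(1) = 1 - -2 = 3
Inverse = (1/3)·[[-1, 2], [-1, -1]]
= [[-1/3, 2/3], [-1/3, -1/3]]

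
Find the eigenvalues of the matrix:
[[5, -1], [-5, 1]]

Characteristic equation: det(A - λI) = 0
λ² - (trace)λ + (det) = 0
trace = 5 + 1 = 6, det = (5)(1) - (-1)(-5) = 0
λ² - (6)λ + (0) = 0
λ = (6 ± √((6)² - 4·(0))) / 2 = (6 ± √36) / 2
Solving: λ = 0, 6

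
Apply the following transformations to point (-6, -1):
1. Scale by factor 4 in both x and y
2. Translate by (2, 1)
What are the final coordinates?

Step 1: Scale (-6, -1) by 4 → (-24, -4)
Step 2: Translate by (2, 1) → (-22, -3)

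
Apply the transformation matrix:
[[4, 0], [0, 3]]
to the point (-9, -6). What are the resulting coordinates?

Matrix multiplication:
[[4, 0], [0, 3]] × [-9, -6]ᵀ
= [(4)(-9) + (0)(-6), (0)(-9) + (3)(-6)]ᵀ
= [-36, -18]ᵀ
Result: (-36, -18)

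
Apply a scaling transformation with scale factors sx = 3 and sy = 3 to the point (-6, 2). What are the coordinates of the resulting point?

Scaling matrix:
[[3, 0], [0, 3]]
Result: (-6 × 3, 2 × 3) = (-18, 6)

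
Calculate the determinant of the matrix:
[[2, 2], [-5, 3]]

For a 2×2 matrix [[a, b], [c, d]], det = ad - bc
det = (2)(3) - (2)(-5) = 6 - -10 = 16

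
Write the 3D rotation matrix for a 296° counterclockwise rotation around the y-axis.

Rotation matrix for counterclockwise 296° around y-axis:
cos(296°) = 0.4384, sin(296°) = -0.8988
Result: [[0.4384, 0, -0.8988], [0, 1, 0], [0.8988, 0, 0.4384]]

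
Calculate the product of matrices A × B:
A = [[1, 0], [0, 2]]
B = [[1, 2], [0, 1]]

Matrix multiplication:
C[0][0] = 1×1 + 0×0 = 1
C[0][1] = 1×2 + 0×1 = 2
C[1][0] = 0×1 + 2×0 = 0
C[1][1] = 0×2 + 2×1 = 2
Result: [[1, 2], [0, 2]]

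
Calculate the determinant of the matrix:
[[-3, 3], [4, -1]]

For a 2×2 matrix [[a, b], [c, d]], det = ad - bc
det = (-3)(-1) - (3)(4) = 3 - 12 = -9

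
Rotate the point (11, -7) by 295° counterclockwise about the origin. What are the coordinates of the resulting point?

Rotation matrix for 295°: [[cos 295°, -sin 295°], [sin 295°, cos 295°]] ≈ [[0.422618, 0.906308], [-0.906308, 0.422618]]
[[0.422618, 0.906308], [-0.906308, 0.422618]] × [11, -7]ᵀ ≈ [-1.6954, -12.9277]ᵀ
Result: (-1.6954, -12.9277)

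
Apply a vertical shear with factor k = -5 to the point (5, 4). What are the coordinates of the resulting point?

Shear matrix for vertical shear with factor k = -5:
[[1, 0], [-5, 1]]
Result: (5, 4) → (5, -21)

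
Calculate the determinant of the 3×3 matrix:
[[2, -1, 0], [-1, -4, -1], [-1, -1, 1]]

Expansion along first row:
det = 2·det([[-4,-1],[-1,1]]) - -1·det([[-1,-1],[-1,1]]) + 0·det([[-1,-4],[-1,-1]])
    = 2·(-4·1 - -1·-1) - -1·(-1·1 - -1·-1) + 0·(-1·-1 - -4·-1)
    = 2·-5 - -1·-2 + 0·-3
    = -10 + -2 + 0 = -12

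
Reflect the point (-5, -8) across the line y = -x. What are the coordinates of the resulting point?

Reflection across line y = -x: (-5, -8) → (8, 5)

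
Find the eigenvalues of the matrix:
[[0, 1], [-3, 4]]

Characteristic equation: det(A - λI) = 0
λ² - (trace)λ + (det) = 0
trace = 0 + 4 = 4, det = (0)(4) - (1)(-3) = 3
λ² - (4)λ + (3) = 0
λ = (4 ± √((4)² - 4·(3))) / 2 = (4 ± √4) / 2
Solving: λ = 1, 3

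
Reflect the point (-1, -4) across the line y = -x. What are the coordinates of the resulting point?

Reflection across line y = -x: (-1, -4) → (4, 1)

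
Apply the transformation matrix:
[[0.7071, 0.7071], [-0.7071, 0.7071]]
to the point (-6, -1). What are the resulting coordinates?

Matrix multiplication:
[[0.7071, 0.7071], [-0.7071, 0.7071]] × [-6, -1]ᵀ
= [(0.7071)(-6) + (0.7071)(-1), (-0.7071)(-6) + (0.7071)(-1)]ᵀ
= [-4.9497, 3.5355]ᵀ
Result: (-4.9497, 3.5355)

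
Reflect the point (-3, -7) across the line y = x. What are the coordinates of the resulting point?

Reflection across line y = x: (-3, -7) → (-7, -3)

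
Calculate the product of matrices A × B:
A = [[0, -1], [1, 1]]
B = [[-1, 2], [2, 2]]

Matrix multiplication:
C[0][0] = 0×-1 + -1×2 = -2
C[0][1] = 0×2 + -1×2 = -2
C[1][0] = 1×-1 + 1×2 = 1
C[1][1] = 1×2 + 1×2 = 4
Result: [[-2, -2], [1, 4]]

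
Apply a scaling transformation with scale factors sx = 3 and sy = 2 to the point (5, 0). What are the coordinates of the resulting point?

Scaling matrix:
[[3, 0], [0, 2]]
Result: (5 × 3, 0 × 2) = (15, 0)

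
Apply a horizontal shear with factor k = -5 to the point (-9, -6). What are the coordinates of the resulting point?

Shear matrix for horizontal shear with factor k = -5:
[[1, -5], [0, 1]]
Result: (-9, -6) → (21, -6)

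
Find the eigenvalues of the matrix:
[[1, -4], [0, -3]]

Characteristic equation: det(A - λI) = 0
λ² - (trace)λ + (det) = 0
trace = 1 + -3 = -2, det = (1)(-3) - (-4)(0) = -3
λ² - (-2)λ + (-3) = 0
λ = (-2 ± √((-2)² - 4·(-3))) / 2 = (-2 ± √16) / 2
Solving: λ = -3, 1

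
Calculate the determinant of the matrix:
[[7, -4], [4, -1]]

For a 2×2 matrix [[a, b], [c, d]], det = ad - bc
det = (7)(-1) - (-4)(4) = -7 - -16 = 9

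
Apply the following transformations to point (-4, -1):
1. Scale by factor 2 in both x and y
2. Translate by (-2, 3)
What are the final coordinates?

Step 1: Scale (-4, -1) by 2 → (-8, -2)
Step 2: Translate by (-2, 3) → (-10, 1)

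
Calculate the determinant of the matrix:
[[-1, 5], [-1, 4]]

For a 2×2 matrix [[a, b], [c, d]], det = ad - bc
det = (-1)(4) - (5)(-1) = -4 - -5 = 1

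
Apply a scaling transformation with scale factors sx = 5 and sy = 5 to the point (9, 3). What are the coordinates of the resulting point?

Scaling matrix:
[[5, 0], [0, 5]]
Result: (9 × 5, 3 × 5) = (45, 15)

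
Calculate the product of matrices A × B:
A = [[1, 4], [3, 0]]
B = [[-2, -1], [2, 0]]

Matrix multiplication:
C[0][0] = 1×-2 + 4×2 = 6
C[0][1] = 1×-1 + 4×0 = -1
C[1][0] = 3×-2 + 0×2 = -6
C[1][1] = 3×-1 + 0×0 = -3
Result: [[6, -1], [-6, -3]]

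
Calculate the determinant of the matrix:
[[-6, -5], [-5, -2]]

For a 2×2 matrix [[a, b], [c, d]], det = ad - bc
det = (-6)(-2) - (-5)(-5) = 12 - 25 = -13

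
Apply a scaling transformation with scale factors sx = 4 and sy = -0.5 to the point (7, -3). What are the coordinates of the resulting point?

Scaling matrix:
[[4, 0], [0, -0.50]]
Result: (7 × 4, -3 × -0.5) = (28, 1.5)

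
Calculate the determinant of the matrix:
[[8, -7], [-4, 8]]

For a 2×2 matrix [[a, b], [c, d]], det = ad - bc
det = (8)(8) - (-7)(-4) = 64 - 28 = 36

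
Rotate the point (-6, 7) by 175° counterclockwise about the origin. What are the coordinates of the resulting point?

Rotation matrix for 175°: [[cos 175°, -sin 175°], [sin 175°, cos 175°]] ≈ [[-0.996195, -0.087156], [0.087156, -0.996195]]
[[-0.996195, -0.087156], [0.087156, -0.996195]] × [-6, 7]ᵀ ≈ [5.3671, -7.4963]ᵀ
Result: (5.3671, -7.4963)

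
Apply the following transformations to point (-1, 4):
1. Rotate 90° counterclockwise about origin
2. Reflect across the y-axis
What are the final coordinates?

Step 1: Rotate 90° → (-4, -1)
Step 2: Reflect across y-axis → (4, -1)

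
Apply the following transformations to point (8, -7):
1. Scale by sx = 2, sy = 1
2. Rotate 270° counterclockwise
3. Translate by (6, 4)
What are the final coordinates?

Step 1: Scale → (16, -7)
Step 2: Rotate 270° → (-7, -16)
Step 3: Translate → (-1, -12)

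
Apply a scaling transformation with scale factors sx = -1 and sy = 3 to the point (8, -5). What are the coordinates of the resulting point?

Scaling matrix:
[[-1, 0], [0, 3]]
Result: (8 × -1, -5 × 3) = (-8, -15)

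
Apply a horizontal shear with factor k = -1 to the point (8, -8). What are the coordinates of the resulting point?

Shear matrix for horizontal shear with factor k = -1:
[[1, -1], [0, 1]]
Result: (8, -8) → (16, -8)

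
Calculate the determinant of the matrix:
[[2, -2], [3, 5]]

For a 2×2 matrix [[a, b], [c, d]], det = ad - bc
det = (2)(5) - (-2)(3) = 10 - -6 = 16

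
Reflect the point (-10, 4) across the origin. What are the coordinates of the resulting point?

Reflection across origin: (-10, 4) → (10, -4)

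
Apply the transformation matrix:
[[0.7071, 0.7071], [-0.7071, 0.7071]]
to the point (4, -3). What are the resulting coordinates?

Matrix multiplication:
[[0.7071, 0.7071], [-0.7071, 0.7071]] × [4, -3]ᵀ
= [(0.7071)(4) + (0.7071)(-3), (-0.7071)(4) + (0.7071)(-3)]ᵀ
= [0.7071, -4.9497]ᵀ
Result: (0.7071, -4.9497)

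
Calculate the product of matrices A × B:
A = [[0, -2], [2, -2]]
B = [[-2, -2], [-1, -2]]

Matrix multiplication:
C[0][0] = 0×-2 + -2×-1 = 2
C[0][1] = 0×-2 + -2×-2 = 4
C[1][0] = 2×-2 + -2×-1 = -2
C[1][1] = 2×-2 + -2×-2 = 0
Result: [[2, 4], [-2, 0]]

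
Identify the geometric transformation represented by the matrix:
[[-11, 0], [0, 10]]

This matrix represents: non-uniform scaling by sx = -11, sy = 10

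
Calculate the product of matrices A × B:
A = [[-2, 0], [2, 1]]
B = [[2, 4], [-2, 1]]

Matrix multiplication:
C[0][0] = -2×2 + 0×-2 = -4
C[0][1] = -2×4 + 0×1 = -8
C[1][0] = 2×2 + 1×-2 = 2
C[1][1] = 2×4 + 1×1 = 9
Result: [[-4, -8], [2, 9]]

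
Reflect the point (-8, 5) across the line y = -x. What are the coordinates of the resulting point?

Reflection across line y = -x: (-8, 5) → (-5, 8)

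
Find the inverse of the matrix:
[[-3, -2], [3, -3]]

For [[a,b],[c,d]], inverse = (1/det)·[[d,-b],[-c,a]]
det = (-3)(-3) - (-2)(3) = 9 - -6 = 15
Inverse = (1/15)·[[-3, 2], [-3, -3]]
= [[-1/5, 2/15], [-1/5, -1/5]]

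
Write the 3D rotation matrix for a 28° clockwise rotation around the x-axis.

Rotation matrix for clockwise 28° around x-axis:
A clockwise rotation by 28° is a counterclockwise rotation by -28°.
cos(-28°) = 0.8829, sin(-28°) = -0.4695
Result: [[1, 0, 0], [0, 0.8829, 0.4695], [0, -0.4695, 0.8829]]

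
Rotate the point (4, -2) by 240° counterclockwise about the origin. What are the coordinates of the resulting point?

Rotation matrix for 240°: [[cos 240°, -sin 240°], [sin 240°, cos 240°]] ≈ [[-0.500000, 0.866025], [-0.866025, -0.500000]]
[[-0.500000, 0.866025], [-0.866025, -0.500000]] × [4, -2]ᵀ ≈ [-3.7321, -2.4641]ᵀ
Result: (-3.7321, -2.4641)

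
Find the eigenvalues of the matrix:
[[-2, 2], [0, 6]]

Characteristic equation: det(A - λI) = 0
λ² - (trace)λ + (det) = 0
trace = -2 + 6 = 4, det = (-2)(6) - (2)(0) = -12
λ² - (4)λ + (-12) = 0
λ = (4 ± √((4)² - 4·(-12))) / 2 = (4 ± √64) / 2
Solving: λ = -2, 6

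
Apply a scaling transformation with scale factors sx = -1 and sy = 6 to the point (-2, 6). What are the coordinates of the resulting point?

Scaling matrix:
[[-1, 0], [0, 6]]
Result: (-2 × -1, 6 × 6) = (2, 36)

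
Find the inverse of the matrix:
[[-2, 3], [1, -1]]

For [[a,b],[c,d]], inverse = (1/det)·[[d,-b],[-c,a]]
det = (-2)(-1) - (3)(1) = 2 - 3 = -1
Inverse = (1/-1)·[[-1, -3], [-1, -2]]
= [[1, 3], [1, 2]]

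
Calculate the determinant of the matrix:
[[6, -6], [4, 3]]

For a 2×2 matrix [[a, b], [c, d]], det = ad - bc
det = (6)(3) - (-6)(4) = 18 - -24 = 42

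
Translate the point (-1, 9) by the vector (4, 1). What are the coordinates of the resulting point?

Translation by (4, 1) (homogeneous matrix [[1, 0, 4], [0, 1, 1], [0, 0, 1]]):
x' = -1 + 4 = 3
y' = 9 + 1 = 10
Result: (3, 10)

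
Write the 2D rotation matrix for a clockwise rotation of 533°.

Rotation matrix formula: [[cos θ, -sin θ], [sin θ, cos θ]]
A clockwise rotation by 533° is equivalent to a counterclockwise rotation by -533°.
For θ = -533°:
cos(-533°) = -0.9925
sin(-533°) = -0.1219
Result: [[-0.9925, 0.1219], [-0.1219, -0.9925]]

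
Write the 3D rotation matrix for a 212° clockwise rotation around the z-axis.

Rotation matrix for clockwise 212° around z-axis:
A clockwise rotation by 212° is a counterclockwise rotation by -212°.
cos(-212°) = -0.8480, sin(-212°) = 0.5299
Result: [[-0.8480, -0.5299, 0], [0.5299, -0.8480, 0], [0, 0, 1]]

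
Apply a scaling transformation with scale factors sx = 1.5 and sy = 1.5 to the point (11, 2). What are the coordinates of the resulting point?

Scaling matrix:
[[1.50, 0], [0, 1.50]]
Result: (11 × 1.5, 2 × 1.5) = (16.5, 3)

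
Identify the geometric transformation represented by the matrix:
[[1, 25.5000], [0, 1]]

This matrix represents: horizontal shear with factor 25.5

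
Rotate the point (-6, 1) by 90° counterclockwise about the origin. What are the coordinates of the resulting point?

Rotation matrix for 90°: [[cos 90°, -sin 90°], [sin 90°, cos 90°]] = [[0, -1], [1, 0]]
[[0, -1], [1, 0]] × [-6, 1]ᵀ = [-1, -6]ᵀ
Result: (-1, -6)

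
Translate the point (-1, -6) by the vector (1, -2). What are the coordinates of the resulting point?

Translation by (1, -2) (homogeneous matrix [[1, 0, 1], [0, 1, -2], [0, 0, 1]]):
x' = -1 + 1 = 0
y' = -6 + -2 = -8
Result: (0, -8)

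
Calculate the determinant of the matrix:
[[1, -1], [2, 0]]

For a 2×2 matrix [[a, b], [c, d]], det = ad - bc
det = (1)(0) - (-1)(2) = 0 - -2 = 2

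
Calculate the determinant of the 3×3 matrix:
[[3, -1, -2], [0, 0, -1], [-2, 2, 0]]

Expansion along first row:
det = 3·det([[0,-1],[2,0]]) - -1·det([[0,-1],[-2,0]]) + -2·det([[0,0],[-2,2]])
    = 3·(0·0 - -1·2) - -1·(0·0 - -1·-2) + -2·(0·2 - 0·-2)
    = 3·2 - -1·-2 + -2·0
    = 6 + -2 + 0 = 4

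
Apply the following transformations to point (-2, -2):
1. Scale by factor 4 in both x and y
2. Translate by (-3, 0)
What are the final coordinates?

Step 1: Scale (-2, -2) by 4 → (-8, -8)
Step 2: Translate by (-3, 0) → (-11, -8)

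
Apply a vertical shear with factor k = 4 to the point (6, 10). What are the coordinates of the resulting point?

Shear matrix for vertical shear with factor k = 4:
[[1, 0], [4, 1]]
Result: (6, 10) → (6, 34)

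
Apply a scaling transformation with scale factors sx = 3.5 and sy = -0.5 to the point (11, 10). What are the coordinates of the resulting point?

Scaling matrix:
[[3.50, 0], [0, -0.50]]
Result: (11 × 3.5, 10 × -0.5) = (38.5, -5)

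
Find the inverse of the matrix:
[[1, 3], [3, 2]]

For [[a,b],[c,d]], inverse = (1/det)·[[d,-b],[-c,a]]
det = (1)(2) - (3)(3) = 2 - 9 = -7
Inverse = (1/-7)·[[2, -3], [-3, 1]]
= [[-2/7, 3/7], [3/7, -1/7]]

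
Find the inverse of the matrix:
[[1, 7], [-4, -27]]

For [[a,b],[c,d]], inverse = (1/det)·[[d,-b],[-c,a]]
det = (1)(-27) - (7)(-4) = -27 - -28 = 1
Inverse = [[-27, -7], [4, 1]]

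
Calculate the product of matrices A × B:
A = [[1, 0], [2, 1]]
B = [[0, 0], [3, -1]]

Matrix multiplication:
C[0][0] = 1×0 + 0×3 = 0
C[0][1] = 1×0 + 0×-1 = 0
C[1][0] = 2×0 + 1×3 = 3
C[1][1] = 2×0 + 1×-1 = -1
Result: [[0, 0], [3, -1]]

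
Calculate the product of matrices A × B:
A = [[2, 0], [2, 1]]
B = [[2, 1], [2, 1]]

Matrix multiplication:
C[0][0] = 2×2 + 0×2 = 4
C[0][1] = 2×1 + 0×1 = 2
C[1][0] = 2×2 + 1×2 = 6
C[1][1] = 2×1 + 1×1 = 3
Result: [[4, 2], [6, 3]]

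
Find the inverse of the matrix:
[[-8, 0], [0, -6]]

For [[a,b],[c,d]], inverse = (1/det)·[[d,-b],[-c,a]]
det = (-8)(-6) - (0)(0) = 48 - 0 = 48
Inverse = (1/48)·[[-6, 0], [0, -8]]
= [[-1/8, 0], [0, -1/6]]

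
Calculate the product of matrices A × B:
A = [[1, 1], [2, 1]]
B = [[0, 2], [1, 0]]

Matrix multiplication:
C[0][0] = 1×0 + 1×1 = 1
C[0][1] = 1×2 + 1×0 = 2
C[1][0] = 2×0 + 1×1 = 1
C[1][1] = 2×2 + 1×0 = 4
Result: [[1, 2], [1, 4]]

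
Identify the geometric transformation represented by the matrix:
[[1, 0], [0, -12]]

This matrix represents: non-uniform scaling by sx = 1, sy = -12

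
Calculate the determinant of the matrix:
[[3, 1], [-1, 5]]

For a 2×2 matrix [[a, b], [c, d]], det = ad - bc
det = (3)(5) - (1)(-1) = 15 - -1 = 16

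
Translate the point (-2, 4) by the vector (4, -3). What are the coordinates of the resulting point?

Translation by (4, -3) (homogeneous matrix [[1, 0, 4], [0, 1, -3], [0, 0, 1]]):
x' = -2 + 4 = 2
y' = 4 + -3 = 1
Result: (2, 1)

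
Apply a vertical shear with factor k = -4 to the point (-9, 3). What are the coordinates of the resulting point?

Shear matrix for vertical shear with factor k = -4:
[[1, 0], [-4, 1]]
Result: (-9, 3) → (-9, 39)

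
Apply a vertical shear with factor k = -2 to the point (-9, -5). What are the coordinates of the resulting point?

Shear matrix for vertical shear with factor k = -2:
[[1, 0], [-2, 1]]
Result: (-9, -5) → (-9, 13)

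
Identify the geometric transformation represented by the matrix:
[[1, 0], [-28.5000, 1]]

This matrix represents: vertical shear with factor -28.5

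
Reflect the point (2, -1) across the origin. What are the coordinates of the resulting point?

Reflection across origin: (2, -1) → (-2, 1)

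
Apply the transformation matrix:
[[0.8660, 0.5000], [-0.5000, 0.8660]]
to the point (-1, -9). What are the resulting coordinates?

Matrix multiplication:
[[0.8660, 0.5000], [-0.5000, 0.8660]] × [-1, -9]ᵀ
= [(0.8660)(-1) + (0.5000)(-9), (-0.5000)(-1) + (0.8660)(-9)]ᵀ
= [-5.3660, -7.2940]ᵀ
Result: (-5.3660, -7.2940)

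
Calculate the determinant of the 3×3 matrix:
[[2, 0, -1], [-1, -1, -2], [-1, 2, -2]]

Expansion along first row:
det = 2·det([[-1,-2],[2,-2]]) - 0·det([[-1,-2],[-1,-2]]) + -1·det([[-1,-1],[-1,2]])
    = 2·(-1·-2 - -2·2) - 0·(-1·-2 - -2·-1) + -1·(-1·2 - -1·-1)
    = 2·6 - 0·0 + -1·-3
    = 12 + 0 + 3 = 15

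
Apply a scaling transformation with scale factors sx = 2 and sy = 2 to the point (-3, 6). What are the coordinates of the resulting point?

Scaling matrix:
[[2, 0], [0, 2]]
Result: (-3 × 2, 6 × 2) = (-6, 12)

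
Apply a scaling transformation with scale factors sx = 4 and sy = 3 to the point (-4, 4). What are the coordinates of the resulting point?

Scaling matrix:
[[4, 0], [0, 3]]
Result: (-4 × 4, 4 × 3) = (-16, 12)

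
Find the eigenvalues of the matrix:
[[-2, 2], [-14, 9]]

Characteristic equation: det(A - λI) = 0
λ² - (trace)λ + (det) = 0
trace = -2 + 9 = 7, det = (-2)(9) - (2)(-14) = 10
λ² - (7)λ + (10) = 0
λ = (7 ± √((7)² - 4·(10))) / 2 = (7 ± √9) / 2
Solving: λ = 2, 5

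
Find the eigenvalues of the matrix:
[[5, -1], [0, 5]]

Characteristic equation: det(A - λI) = 0
λ² - (trace)λ + (det) = 0
trace = 5 + 5 = 10, det = (5)(5) - (-1)(0) = 25
λ² - (10)λ + (25) = 0
λ = (10 ± √((10)² - 4·(25))) / 2 = (10 ± √0) / 2
Solving: λ = 5, 5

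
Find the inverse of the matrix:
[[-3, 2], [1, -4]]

For [[a,b],[c,d]], inverse = (1/det)·[[d,-b],[-c,a]]
det = (-3)(-4) - (2)(1) = 12 - 2 = 10
Inverse = (1/10)·[[-4, -2], [-1, -3]]
= [[-2/5, -1/5], [-1/10, -3/10]]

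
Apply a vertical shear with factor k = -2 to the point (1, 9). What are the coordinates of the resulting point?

Shear matrix for vertical shear with factor k = -2:
[[1, 0], [-2, 1]]
Result: (1, 9) → (1, 7)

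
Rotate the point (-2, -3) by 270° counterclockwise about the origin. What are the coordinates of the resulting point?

Rotation matrix for 270°: [[cos 270°, -sin 270°], [sin 270°, cos 270°]] = [[0, 1], [-1, 0]]
[[0, 1], [-1, 0]] × [-2, -3]ᵀ = [-3, 2]ᵀ
Result: (-3, 2)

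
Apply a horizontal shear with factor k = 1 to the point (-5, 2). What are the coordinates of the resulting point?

Shear matrix for horizontal shear with factor k = 1:
[[1, 1], [0, 1]]
Result: (-5, 2) → (-3, 2)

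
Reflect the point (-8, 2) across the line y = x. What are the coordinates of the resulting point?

Reflection across line y = x: (-8, 2) → (2, -8)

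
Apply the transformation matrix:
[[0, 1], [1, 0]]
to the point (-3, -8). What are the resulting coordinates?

Matrix multiplication:
[[0, 1], [1, 0]] × [-3, -8]ᵀ
= [(0)(-3) + (1)(-8), (1)(-3) + (0)(-8)]ᵀ
= [-8, -3]ᵀ
Result: (-8, -3)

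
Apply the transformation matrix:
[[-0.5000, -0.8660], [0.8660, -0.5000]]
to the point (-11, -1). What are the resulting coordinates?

Matrix multiplication:
[[-0.5000, -0.8660], [0.8660, -0.5000]] × [-11, -1]ᵀ
= [(-0.5000)(-11) + (-0.8660)(-1), (0.8660)(-11) + (-0.5000)(-1)]ᵀ
= [6.3660, -9.0260]ᵀ
Result: (6.3660, -9.0260)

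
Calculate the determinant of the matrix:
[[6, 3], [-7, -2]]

For a 2×2 matrix [[a, b], [c, d]], det = ad - bc
det = (6)(-2) - (3)(-7) = -12 - -21 = 9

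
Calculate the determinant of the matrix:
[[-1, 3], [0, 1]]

For a 2×2 matrix [[a, b], [c, d]], det = ad - bc
det = (-1)(1) - (3)(0) = -1 - 0 = -1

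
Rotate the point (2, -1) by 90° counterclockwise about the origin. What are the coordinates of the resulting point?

Rotation matrix for 90°: [[cos 90°, -sin 90°], [sin 90°, cos 90°]] = [[0, -1], [1, 0]]
[[0, -1], [1, 0]] × [2, -1]ᵀ = [1, 2]ᵀ
Result: (1, 2)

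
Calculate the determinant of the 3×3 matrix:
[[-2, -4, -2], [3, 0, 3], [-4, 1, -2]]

Expansion along first row:
det = -2·det([[0,3],[1,-2]]) - -4·det([[3,3],[-4,-2]]) + -2·det([[3,0],[-4,1]])
    = -2·(0·-2 - 3·1) - -4·(3·-2 - 3·-4) + -2·(3·1 - 0·-4)
    = -2·-3 - -4·6 + -2·3
    = 6 + 24 + -6 = 24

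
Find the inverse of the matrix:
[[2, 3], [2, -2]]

For [[a,b],[c,d]], inverse = (1/det)·[[d,-b],[-c,a]]
det = (2)(-2) - (3)(2) = -4 - 6 = -10
Inverse = (1/-10)·[[-2, -3], [-2, 2]]
= [[1/5, 3/10], [1/5, -1/5]]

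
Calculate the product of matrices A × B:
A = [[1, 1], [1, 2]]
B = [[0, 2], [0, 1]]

Matrix multiplication:
C[0][0] = 1×0 + 1×0 = 0
C[0][1] = 1×2 + 1×1 = 3
C[1][0] = 1×0 + 2×0 = 0
C[1][1] = 1×2 + 2×1 = 4
Result: [[0, 3], [0, 4]]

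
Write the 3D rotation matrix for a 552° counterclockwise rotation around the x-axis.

Rotation matrix for counterclockwise 552° around x-axis:
cos(552°) = -0.9781, sin(552°) = -0.2079
Result: [[1, 0, 0], [0, -0.9781, 0.2079], [0, -0.2079, -0.9781]]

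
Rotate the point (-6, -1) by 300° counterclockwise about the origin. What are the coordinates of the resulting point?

Rotation matrix for 300°: [[cos 300°, -sin 300°], [sin 300°, cos 300°]] ≈ [[0.500000, 0.866025], [-0.866025, 0.500000]]
[[0.500000, 0.866025], [-0.866025, 0.500000]] × [-6, -1]ᵀ ≈ [-3.8660, 4.6962]ᵀ
Result: (-3.8660, 4.6962)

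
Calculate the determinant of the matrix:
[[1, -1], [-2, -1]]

For a 2×2 matrix [[a, b], [c, d]], det = ad - bc
det = (1)(-1) - (-1)(-2) = -1 - 2 = -3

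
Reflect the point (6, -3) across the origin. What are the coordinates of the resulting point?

Reflection across origin: (6, -3) → (-6, 3)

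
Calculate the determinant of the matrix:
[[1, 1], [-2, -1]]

For a 2×2 matrix [[a, b], [c, d]], det = ad - bc
det = (1)(-1) - (1)(-2) = -1 - -2 = 1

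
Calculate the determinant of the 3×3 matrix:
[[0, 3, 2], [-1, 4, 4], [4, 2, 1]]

Expansion along first row:
det = 0·det([[4,4],[2,1]]) - 3·det([[-1,4],[4,1]]) + 2·det([[-1,4],[4,2]])
    = 0·(4·1 - 4·2) - 3·(-1·1 - 4·4) + 2·(-1·2 - 4·4)
    = 0·-4 - 3·-17 + 2·-18
    = 0 + 51 + -36 = 15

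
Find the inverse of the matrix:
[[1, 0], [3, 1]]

For [[a,b],[c,d]], inverse = (1/det)·[[d,-b],[-c,a]]
det = (1)(1) - (0)(3) = 1 - 0 = 1
Inverse = [[1, 0], [-3, 1]]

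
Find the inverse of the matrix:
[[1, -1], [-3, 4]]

For [[a,b],[c,d]], inverse = (1/det)·[[d,-b],[-c,a]]
det = (1)(4) - (-1)(-3) = 4 - 3 = 1
Inverse = [[4, 1], [3, 1]]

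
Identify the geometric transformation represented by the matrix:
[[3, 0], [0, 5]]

This matrix represents: non-uniform scaling by sx = 3, sy = 5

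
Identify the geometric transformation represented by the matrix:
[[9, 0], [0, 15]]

This matrix represents: non-uniform scaling by sx = 9, sy = 15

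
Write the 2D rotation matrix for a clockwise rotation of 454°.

Rotation matrix formula: [[cos θ, -sin θ], [sin θ, cos θ]]
A clockwise rotation by 454° is equivalent to a counterclockwise rotation by -454°.
For θ = -454°:
cos(-454°) = -0.0698
sin(-454°) = -0.9976
Result: [[-0.0698, 0.9976], [-0.9976, -0.0698]]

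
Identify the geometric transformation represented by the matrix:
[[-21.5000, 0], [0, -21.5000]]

This matrix represents: uniform scaling by factor -21.5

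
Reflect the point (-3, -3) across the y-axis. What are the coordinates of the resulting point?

Reflection across y-axis: (-3, -3) → (3, -3)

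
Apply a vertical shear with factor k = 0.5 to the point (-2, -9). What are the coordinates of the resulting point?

Shear matrix for vertical shear with factor k = 0.5:
[[1, 0], [0.50, 1]]
Result: (-2, -9) → (-2, -10)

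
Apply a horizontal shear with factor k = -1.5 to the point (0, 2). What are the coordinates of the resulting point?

Shear matrix for horizontal shear with factor k = -1.5:
[[1, -1.50], [0, 1]]
Result: (0, 2) → (-3, 2)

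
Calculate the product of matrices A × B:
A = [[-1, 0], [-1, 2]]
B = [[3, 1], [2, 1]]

Matrix multiplication:
C[0][0] = -1×3 + 0×2 = -3
C[0][1] = -1×1 + 0×1 = -1
C[1][0] = -1×3 + 2×2 = 1
C[1][1] = -1×1 + 2×1 = 1
Result: [[-3, -1], [1, 1]]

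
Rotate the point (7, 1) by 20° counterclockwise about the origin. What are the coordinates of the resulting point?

Rotation matrix for 20°: [[cos 20°, -sin 20°], [sin 20°, cos 20°]] ≈ [[0.939693, -0.342020], [0.342020, 0.939693]]
[[0.939693, -0.342020], [0.342020, 0.939693]] × [7, 1]ᵀ ≈ [6.2358, 3.3338]ᵀ
Result: (6.2358, 3.3338)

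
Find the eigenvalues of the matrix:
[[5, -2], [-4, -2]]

Characteristic equation: det(A - λI) = 0
λ² - (trace)λ + (det) = 0
trace = 5 + -2 = 3, det = (5)(-2) - (-2)(-4) = -18
λ² - (3)λ + (-18) = 0
λ = (3 ± √((3)² - 4·(-18))) / 2 = (3 ± √81) / 2
Solving: λ = -3, 6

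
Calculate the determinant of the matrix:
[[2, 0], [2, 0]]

For a 2×2 matrix [[a, b], [c, d]], det = ad - bc
det = (2)(0) - (0)(2) = 0 - 0 = 0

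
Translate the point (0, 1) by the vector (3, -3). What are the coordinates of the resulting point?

Translation by (3, -3) (homogeneous matrix [[1, 0, 3], [0, 1, -3], [0, 0, 1]]):
x' = 0 + 3 = 3
y' = 1 + -3 = -2
Result: (3, -2)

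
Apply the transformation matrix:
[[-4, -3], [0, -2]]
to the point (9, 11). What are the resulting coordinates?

Matrix multiplication:
[[-4, -3], [0, -2]] × [9, 11]ᵀ
= [(-4)(9) + (-3)(11), (0)(9) + (-2)(11)]ᵀ
= [-69, -22]ᵀ
Result: (-69, -22)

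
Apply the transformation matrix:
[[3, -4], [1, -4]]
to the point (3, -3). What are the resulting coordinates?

Matrix multiplication:
[[3, -4], [1, -4]] × [3, -3]ᵀ
= [(3)(3) + (-4)(-3), (1)(3) + (-4)(-3)]ᵀ
= [21, 15]ᵀ
Result: (21, 15)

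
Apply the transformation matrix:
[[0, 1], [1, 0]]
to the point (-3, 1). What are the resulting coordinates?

Matrix multiplication:
[[0, 1], [1, 0]] × [-3, 1]ᵀ
= [(0)(-3) + (1)(1), (1)(-3) + (0)(1)]ᵀ
= [1, -3]ᵀ
Result: (1, -3)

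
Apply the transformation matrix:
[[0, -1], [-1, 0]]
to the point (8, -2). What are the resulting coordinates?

Matrix multiplication:
[[0, -1], [-1, 0]] × [8, -2]ᵀ
= [(0)(8) + (-1)(-2), (-1)(8) + (0)(-2)]ᵀ
= [2, -8]ᵀ
Result: (2, -8)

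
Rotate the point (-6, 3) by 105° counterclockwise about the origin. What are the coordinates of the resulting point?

Rotation matrix for 105°: [[cos 105°, -sin 105°], [sin 105°, cos 105°]] ≈ [[-0.258819, -0.965926], [0.965926, -0.258819]]
[[-0.258819, -0.965926], [0.965926, -0.258819]] × [-6, 3]ᵀ ≈ [-1.3449, -6.5720]ᵀ
Result: (-1.3449, -6.5720)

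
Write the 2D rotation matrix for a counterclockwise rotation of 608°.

Rotation matrix formula: [[cos θ, -sin θ], [sin θ, cos θ]]
For θ = 608°:
cos(608°) = -0.3746
sin(608°) = -0.9272
Result: [[-0.3746, 0.9272], [-0.9272, -0.3746]]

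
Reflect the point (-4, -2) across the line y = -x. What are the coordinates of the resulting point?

Reflection across line y = -x: (-4, -2) → (2, 4)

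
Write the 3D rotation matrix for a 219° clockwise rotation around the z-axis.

Rotation matrix for clockwise 219° around z-axis:
A clockwise rotation by 219° is a counterclockwise rotation by -219°.
cos(-219°) = -0.7771, sin(-219°) = 0.6293
Result: [[-0.7771, -0.6293, 0], [0.6293, -0.7771, 0], [0, 0, 1]]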